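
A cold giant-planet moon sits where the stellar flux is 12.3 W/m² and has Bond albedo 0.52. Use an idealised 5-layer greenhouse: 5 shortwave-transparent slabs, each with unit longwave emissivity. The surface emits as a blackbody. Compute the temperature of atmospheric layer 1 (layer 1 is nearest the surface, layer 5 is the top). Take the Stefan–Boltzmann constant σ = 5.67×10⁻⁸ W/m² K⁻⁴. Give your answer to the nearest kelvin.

107 K

OLR = S(1−α)/4 = 1.476 W/m²; the top layer radiates at T_e = 71.43 K.
The net upward flux σT_e⁴ is constant between every pair of levels, so T_k⁴ = (N+1−k)T_e⁴.
With k = 1: T_1 = (5+1−1)^¼·71.43 K = 106.8 K.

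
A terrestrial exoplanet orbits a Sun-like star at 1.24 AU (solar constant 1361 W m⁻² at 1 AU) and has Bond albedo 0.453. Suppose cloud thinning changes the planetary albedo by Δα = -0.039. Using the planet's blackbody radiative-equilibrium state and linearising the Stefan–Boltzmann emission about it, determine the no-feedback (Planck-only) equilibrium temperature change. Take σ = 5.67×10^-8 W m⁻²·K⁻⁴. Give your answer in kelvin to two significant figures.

3.8 K

Irradiance scales as 1/d², so S = 1361 W m⁻² × (1/1.24)² = 885.1 W m⁻².
The baseline emission temperature is T_e = 215.0 K.
TOA radiative forcing: ΔF = −S·Δα/4 = −885.1·(-0.039)/4 = 8.630 W m⁻².
Planck response: λ_P = 4σT_e³ = 4·5.67×10⁻⁸·(215.0)³ = 2.252 W m⁻²/K.
ΔT₀ = ΔF/λ_P = 8.630/2.252 = 3.83 K.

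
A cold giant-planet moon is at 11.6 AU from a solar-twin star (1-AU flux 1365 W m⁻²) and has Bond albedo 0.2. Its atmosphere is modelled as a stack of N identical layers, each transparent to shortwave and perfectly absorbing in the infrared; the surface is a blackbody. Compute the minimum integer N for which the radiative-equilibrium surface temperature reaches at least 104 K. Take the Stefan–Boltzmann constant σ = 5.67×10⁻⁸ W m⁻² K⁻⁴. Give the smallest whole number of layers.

Irradiance scales as 1/d², so S = 1365 W m⁻² × (1/11.6)² = 10.14 W m⁻².
The effective emission temperature is T_e = [S(1−α)/(4σ)]^¼ = 77.34 K.
T_s = (N+1)^(1/4)·T_e ≥ 104 K requires N+1 ≥ (T_s/T_e)⁴ = (104/77.34)⁴ = 3.269.
Rounding up, N = 3.

3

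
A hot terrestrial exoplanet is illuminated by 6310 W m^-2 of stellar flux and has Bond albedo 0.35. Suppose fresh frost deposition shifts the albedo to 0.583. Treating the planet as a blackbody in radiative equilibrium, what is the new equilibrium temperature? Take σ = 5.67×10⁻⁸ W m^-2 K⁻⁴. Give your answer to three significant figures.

328 kelvin

New equilibrium: T₂ = [(1−0.583)·6310/(4σ)]^(1/4) = 328.2 K.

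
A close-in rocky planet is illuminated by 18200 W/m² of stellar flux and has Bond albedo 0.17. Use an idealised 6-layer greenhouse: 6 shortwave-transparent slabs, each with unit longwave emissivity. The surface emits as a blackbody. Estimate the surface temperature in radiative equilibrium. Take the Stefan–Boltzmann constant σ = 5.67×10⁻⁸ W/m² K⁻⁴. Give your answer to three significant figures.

826 K

The effective emission temperature is T_e = [S(1−α)/(4σ)]^¼ = 508.0 K.
For an N-layer opaque stack, T_s⁴ = (N+1)T_e⁴, hence T_s = (7)^(1/4)×508.0 K = 826.3 K.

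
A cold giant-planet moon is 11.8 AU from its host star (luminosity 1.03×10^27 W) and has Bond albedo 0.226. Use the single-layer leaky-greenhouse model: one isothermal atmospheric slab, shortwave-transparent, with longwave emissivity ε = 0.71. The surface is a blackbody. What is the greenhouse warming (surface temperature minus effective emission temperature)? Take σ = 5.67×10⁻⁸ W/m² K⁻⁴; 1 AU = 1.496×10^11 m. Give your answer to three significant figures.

11.3 K

d = 11.8 × 1.496×10^11 m = 1.765×10^12 m.
S = L/(4πd²) = 26.30 W/m².
The planet radiates to space at T_e = [S(1−α)/(4σ)]^(1/4) = 97.34 K.
Surface balance with a leaky layer gives σT_s⁴ = σT_e⁴·2/(2−ε), so T_s = T_e·[2/(2−0.71)]^(1/4) = 108.6 K.
T_s − T_e = 108.6 − 97.34 = 11.28 K.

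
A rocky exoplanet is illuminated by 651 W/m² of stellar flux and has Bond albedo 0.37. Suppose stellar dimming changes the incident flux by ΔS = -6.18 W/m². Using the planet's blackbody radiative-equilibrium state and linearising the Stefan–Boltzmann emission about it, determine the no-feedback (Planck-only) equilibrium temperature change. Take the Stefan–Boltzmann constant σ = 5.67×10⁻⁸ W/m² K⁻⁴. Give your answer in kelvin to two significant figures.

-0.49 K

The baseline emission temperature is T_e = 206.2 K.
Only a fraction (1−α) is absorbed and it's spread over 4πR², so ΔF = (1−α)ΔS/4 = -0.9733 W/m².
Linearising σT⁴ gives d(σT⁴)/dT = 4σT_e³ = 1.989 W/m² per K.
Hence the no-feedback warming is ΔF/(4σT_e³) = -0.489 K.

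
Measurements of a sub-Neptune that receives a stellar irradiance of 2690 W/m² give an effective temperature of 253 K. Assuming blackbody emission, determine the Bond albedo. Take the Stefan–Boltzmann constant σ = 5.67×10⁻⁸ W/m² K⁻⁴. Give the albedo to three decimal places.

0.655

Rearranging the radiative balance, α = 1 − 4σT⁴/S.
σT⁴ = 232.3 W/m², so 4σT⁴ = 929.2 W/m².
1−α = 929.2/2690 = 0.3454, so α = 0.6546.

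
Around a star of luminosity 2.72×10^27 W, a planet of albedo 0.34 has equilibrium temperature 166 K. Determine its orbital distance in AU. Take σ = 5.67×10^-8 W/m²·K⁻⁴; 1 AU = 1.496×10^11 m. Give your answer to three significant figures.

6.09 AU

Energy balance gives S = 4σT⁴/(1−α) = 260.9 W/m².
From L = 4πd²S, d = √(2.72×10^27/(4π·260.9)) = 9.108×10^11 m = 6.088 AU.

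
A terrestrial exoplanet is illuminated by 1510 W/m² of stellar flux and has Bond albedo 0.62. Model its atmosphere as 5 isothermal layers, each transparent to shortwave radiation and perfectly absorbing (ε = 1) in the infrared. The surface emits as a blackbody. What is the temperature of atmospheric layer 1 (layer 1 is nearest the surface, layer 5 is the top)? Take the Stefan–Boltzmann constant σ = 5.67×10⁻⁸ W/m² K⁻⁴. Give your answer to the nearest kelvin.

The effective emission temperature is T_e = [S(1−α)/(4σ)]^¼ = 224.3 K.
In the N-layer model, layer k (counted from the surface) has T_k = (N+1−k)^(1/4)·T_e.
T_1 = (5)^(1/4)·224.3 = 335.4 K.

335 kelvin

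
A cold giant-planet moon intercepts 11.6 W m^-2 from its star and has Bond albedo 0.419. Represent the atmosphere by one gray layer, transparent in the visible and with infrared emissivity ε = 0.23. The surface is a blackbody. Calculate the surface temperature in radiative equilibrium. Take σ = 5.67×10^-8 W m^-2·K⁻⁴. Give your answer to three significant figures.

76.1 K

At the top of the atmosphere, σT_e⁴ = S(1−α)/4 = 1.685 W m^-2, giving T_e = 73.83 K.
For a single slab of emissivity ε, T_s⁴ = 2T_e⁴/(2−ε); thus T_s = 73.83·(1.13)^(1/4) = 76.12 K.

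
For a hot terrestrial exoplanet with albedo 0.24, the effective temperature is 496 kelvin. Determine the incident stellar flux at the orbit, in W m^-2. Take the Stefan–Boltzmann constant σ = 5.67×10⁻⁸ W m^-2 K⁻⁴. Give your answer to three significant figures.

18100 W m^-2

Invert the energy balance for S: S = 4σT⁴/(1−α).
σT⁴ = 5.67×10⁻⁸·(496)⁴ = 3432 W m^-2.
S = 4·3432/0.76 = 18060 W m^-2.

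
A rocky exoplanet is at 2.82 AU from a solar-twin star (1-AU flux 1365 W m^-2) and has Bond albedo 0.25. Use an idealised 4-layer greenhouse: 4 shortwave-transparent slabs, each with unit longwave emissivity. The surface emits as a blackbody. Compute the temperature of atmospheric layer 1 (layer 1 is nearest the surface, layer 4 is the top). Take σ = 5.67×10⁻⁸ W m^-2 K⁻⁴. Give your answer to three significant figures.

Irradiance scales as 1/d², so S = 1365 W m^-2 × (1/2.82)² = 171.6 W m^-2.
Top-of-atmosphere balance: σT_e⁴ = S(1−α)/4 = 32.18 W m^-2 → T_e = 154.4 K.
The net upward flux σT_e⁴ is constant between every pair of levels, so T_k⁴ = (N+1−k)T_e⁴.
T_1 = (4)^(1/4)·154.4 = 218.3 K.

218 K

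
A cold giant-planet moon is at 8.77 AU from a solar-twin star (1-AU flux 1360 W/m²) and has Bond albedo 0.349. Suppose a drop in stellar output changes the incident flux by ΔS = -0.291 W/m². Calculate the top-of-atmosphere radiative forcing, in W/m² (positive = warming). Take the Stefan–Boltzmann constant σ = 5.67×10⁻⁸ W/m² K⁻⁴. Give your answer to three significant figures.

By the inverse-square law, S = 1360/8.77² = 17.68 W/m².
ΔF = Δ[S(1−α)]/4 = (1−0.349)·-0.291/4 = -0.04736 W/m².

-0.0474 W/m²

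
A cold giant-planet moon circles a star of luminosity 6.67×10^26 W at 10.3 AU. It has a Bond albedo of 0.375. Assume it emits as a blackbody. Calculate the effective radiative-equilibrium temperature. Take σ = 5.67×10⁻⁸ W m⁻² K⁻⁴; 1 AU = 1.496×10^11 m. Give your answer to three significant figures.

88.6 kelvin

Orbital distance: d = 10.3 AU = 1.541×10^12 m.
Spreading L over a sphere of radius d: S = 6.67×10^26/(4π·1.54×10^12²) = 22.36 W m⁻².
Absorbed flux (global mean): S(1−α)/4 = 22.36·0.625/4 = 3.493 W m⁻².
Set σT⁴ = 3.493 → T = (3.493/σ)^(1/4) = 88.59 K.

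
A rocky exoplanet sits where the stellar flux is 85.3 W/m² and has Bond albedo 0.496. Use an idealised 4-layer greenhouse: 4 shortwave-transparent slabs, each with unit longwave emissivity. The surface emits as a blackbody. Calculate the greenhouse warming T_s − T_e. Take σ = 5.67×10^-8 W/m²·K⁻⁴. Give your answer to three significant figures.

OLR = S(1−α)/4 = 10.75 W/m²; the top layer radiates at T_e = 117.3 K.
T_s = (N+1)^(1/4)·T_e = 175.5 K.
So the greenhouse effect raises the surface by 175.5 − 117.3 = 58.12 K.

58.1 K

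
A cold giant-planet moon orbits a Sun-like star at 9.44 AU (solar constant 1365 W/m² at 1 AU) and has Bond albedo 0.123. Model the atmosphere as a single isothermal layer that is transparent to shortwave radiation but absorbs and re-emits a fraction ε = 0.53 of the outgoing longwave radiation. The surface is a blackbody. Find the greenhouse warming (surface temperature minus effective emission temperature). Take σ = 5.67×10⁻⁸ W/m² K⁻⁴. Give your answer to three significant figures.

7.02 K

By the inverse-square law, S = 1365/9.44² = 15.32 W/m².
At the top of the atmosphere, σT_e⁴ = S(1−α)/4 = 3.358 W/m², giving T_e = 87.73 K.
Surface balance with a leaky layer gives σT_s⁴ = σT_e⁴·2/(2−ε), so T_s = T_e·[2/(2−0.53)]^(1/4) = 94.75 K.
The atmosphere warms the surface by 7.019 K.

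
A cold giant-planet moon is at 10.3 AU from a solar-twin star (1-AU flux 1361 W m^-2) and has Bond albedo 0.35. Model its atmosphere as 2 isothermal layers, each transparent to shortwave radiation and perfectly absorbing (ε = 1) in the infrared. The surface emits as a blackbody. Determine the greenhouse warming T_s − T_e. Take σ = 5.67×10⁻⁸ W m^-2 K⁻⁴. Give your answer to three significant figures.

By the inverse-square law, S = 1361/10.3² = 12.83 W m^-2.
Top-of-atmosphere balance: σT_e⁴ = S(1−α)/4 = 2.085 W m^-2 → T_e = 77.87 K.
T_s = (N+1)^(1/4)·T_e = 102.5 K.
So the greenhouse effect raises the surface by 102.5 − 77.87 = 24.61 K.

24.6 kelvin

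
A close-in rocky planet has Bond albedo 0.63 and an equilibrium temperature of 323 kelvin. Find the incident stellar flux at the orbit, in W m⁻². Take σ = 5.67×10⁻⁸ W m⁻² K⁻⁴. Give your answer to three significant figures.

Invert the energy balance for S: S = 4σT⁴/(1−α).
The emitted flux is σT⁴ = 617.2 W m⁻².
So S = 4×617.2/(1−0.63) = 6672 W m⁻².

6670 W m⁻²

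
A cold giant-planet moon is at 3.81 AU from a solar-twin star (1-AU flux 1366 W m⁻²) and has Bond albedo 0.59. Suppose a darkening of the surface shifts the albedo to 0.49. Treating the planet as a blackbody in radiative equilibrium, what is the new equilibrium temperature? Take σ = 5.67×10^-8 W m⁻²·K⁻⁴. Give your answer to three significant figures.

121 K

By the inverse-square law, S = 1366/3.81² = 94.10 W m⁻².
New equilibrium: T₂ = [(1−0.49)·94.10/(4σ)]^(1/4) = 120.6 K.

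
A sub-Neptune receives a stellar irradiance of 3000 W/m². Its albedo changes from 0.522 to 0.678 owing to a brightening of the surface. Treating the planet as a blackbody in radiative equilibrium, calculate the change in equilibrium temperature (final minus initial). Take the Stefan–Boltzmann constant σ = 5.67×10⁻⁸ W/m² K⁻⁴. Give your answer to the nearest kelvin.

Before: T₁ = [3000·0.478/(4σ)]^(1/4) = 282.0 K.
With α = 0.678, T₂ = 255.5 K.
ΔT = T₂ − T₁ = -26.52 K.

-27 K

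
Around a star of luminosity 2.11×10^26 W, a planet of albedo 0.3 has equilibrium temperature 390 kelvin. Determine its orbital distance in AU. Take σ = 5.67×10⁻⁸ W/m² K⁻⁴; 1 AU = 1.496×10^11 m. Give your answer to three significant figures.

0.316 AU

Energy balance gives S = 4σT⁴/(1−α) = 7496 W/m².
Then d = [L/(4πS)]^(1/2) = 4.733×10^10 m, i.e. 0.3164 AU.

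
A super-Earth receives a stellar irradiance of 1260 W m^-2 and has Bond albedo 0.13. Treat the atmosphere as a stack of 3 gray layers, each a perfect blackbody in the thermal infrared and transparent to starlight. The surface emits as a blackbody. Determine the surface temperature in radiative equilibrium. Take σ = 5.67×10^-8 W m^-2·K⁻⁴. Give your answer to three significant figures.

373 K

Top-of-atmosphere balance: σT_e⁴ = S(1−α)/4 = 274.1 W m^-2 → T_e = 263.7 K.
Layer-by-layer balance gives σT_s⁴ = (N+1)σT_e⁴, so T_s = 4^¼·263.7 = 372.9 K.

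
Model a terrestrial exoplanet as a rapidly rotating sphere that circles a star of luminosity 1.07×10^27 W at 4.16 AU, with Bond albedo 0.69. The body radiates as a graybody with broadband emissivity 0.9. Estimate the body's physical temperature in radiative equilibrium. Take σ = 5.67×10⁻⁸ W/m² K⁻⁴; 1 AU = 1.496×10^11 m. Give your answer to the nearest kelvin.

Orbital distance: d = 4.16 AU = 6.223×10^11 m.
S = L/(4πd²) = 219.8 W/m².
The planet absorbs (1−α)S over its disc πR² and re-emits over 4πR², so the mean absorbed flux is (1−0.69)·219.8/4 = 17.04 W/m².
Equating to εσT⁴ with ε = 0.9: T = (17.04/0.9σ)^(1/4) = 135.2 K.

135 kelvin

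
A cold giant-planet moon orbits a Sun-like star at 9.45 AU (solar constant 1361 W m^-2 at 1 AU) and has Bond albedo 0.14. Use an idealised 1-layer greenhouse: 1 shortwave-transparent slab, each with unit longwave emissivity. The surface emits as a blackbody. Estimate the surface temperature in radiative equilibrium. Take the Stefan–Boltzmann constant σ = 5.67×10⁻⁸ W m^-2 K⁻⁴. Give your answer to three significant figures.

104 kelvin

By the inverse-square law, S = 1361/9.45² = 15.24 W m^-2.
Top-of-atmosphere balance: σT_e⁴ = S(1−α)/4 = 3.277 W m^-2 → T_e = 87.19 K.
Layer-by-layer balance gives σT_s⁴ = (N+1)σT_e⁴, so T_s = 2^¼·87.19 = 103.7 K.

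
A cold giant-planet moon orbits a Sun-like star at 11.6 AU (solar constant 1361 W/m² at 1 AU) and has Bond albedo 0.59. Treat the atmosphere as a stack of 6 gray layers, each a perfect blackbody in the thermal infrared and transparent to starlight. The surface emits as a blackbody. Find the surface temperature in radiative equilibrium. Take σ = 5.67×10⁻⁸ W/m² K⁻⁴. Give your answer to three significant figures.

106 kelvin

By the inverse-square law, S = 1361/11.6² = 10.11 W/m².
Top-of-atmosphere balance: σT_e⁴ = S(1−α)/4 = 1.037 W/m² → T_e = 65.39 K.
With N = 6 opaque layers, T_s = (N+1)^(1/4)·T_e = 7^(1/4)·65.39 = 106.4 K.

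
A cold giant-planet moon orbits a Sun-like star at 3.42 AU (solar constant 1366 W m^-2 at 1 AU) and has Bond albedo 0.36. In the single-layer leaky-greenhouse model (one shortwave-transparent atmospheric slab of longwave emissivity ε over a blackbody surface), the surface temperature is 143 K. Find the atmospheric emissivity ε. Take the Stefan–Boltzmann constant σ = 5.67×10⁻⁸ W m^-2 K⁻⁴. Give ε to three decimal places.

0.424

By the inverse-square law, S = 1366/3.42² = 116.8 W m^-2.
TOA balance gives T_e = 134.7 K.
T_s⁴ = T_e⁴·2/(2−ε) → ε = 2 − 2(T_e/T_s)⁴ = 2 − 2·(134.7/143)⁴ = 0.4238.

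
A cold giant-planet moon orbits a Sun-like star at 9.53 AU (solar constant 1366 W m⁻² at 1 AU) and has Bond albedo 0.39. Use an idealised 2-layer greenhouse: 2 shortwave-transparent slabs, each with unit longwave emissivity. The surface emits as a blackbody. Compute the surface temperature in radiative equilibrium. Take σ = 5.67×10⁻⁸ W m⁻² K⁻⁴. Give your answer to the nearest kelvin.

105 kelvin

Irradiance scales as 1/d², so S = 1366 W m⁻² × (1/9.53)² = 15.04 W m⁻².
OLR = S(1−α)/4 = 2.294 W m⁻²; the top layer radiates at T_e = 79.75 K.
For an N-layer opaque stack, T_s⁴ = (N+1)T_e⁴, hence T_s = (3)^(1/4)×79.75 K = 105.0 K.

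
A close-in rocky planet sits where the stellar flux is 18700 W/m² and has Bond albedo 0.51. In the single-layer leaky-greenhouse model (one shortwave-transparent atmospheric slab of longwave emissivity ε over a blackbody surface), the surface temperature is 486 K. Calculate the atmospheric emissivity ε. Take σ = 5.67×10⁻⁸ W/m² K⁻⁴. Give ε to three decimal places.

Effective temperature: T_e = [S(1−α)/(4σ)]^(1/4) = 448.3 K.
Inverting T_s⁴ = 2T_e⁴/(2−ε): (T_e/T_s)⁴ = 0.7242, so ε = 2(1 − 0.7242) = 0.5516.

0.552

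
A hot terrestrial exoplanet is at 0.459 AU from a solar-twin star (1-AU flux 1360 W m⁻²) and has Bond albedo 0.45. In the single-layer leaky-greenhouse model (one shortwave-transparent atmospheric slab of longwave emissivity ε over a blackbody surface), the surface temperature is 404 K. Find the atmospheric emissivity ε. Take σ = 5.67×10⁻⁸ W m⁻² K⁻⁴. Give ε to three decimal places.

Flux at the orbit: S = 1360/(0.459)² = 6455 W m⁻².
TOA balance gives T_e = 353.7 K.
Since (2−ε)/2 = (T_e/T_s)⁴ = 0.5876, ε = 0.8247.

0.825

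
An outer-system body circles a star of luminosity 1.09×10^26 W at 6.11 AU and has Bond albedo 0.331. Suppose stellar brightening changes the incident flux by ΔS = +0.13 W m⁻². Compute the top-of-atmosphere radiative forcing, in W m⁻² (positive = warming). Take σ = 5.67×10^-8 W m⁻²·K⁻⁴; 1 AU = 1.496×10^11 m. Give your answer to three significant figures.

d = 6.11 × 1.496×10^11 m = 9.141×10^11 m.
Spreading L over a sphere of radius d: S = 1.09×10^26/(4π·9.14×10^11²) = 10.38 W m⁻².
ΔF = Δ[S(1−α)]/4 = (1−0.331)·+0.13/4 = 0.02174 W m⁻².

0.0217 W m⁻²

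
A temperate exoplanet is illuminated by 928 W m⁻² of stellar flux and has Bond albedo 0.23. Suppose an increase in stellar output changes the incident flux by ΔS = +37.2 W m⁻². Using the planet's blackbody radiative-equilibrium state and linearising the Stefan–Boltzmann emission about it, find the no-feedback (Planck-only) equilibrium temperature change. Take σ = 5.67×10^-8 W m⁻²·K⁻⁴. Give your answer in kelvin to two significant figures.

2.4 kelvin

The baseline emission temperature is T_e = 236.9 K.
Only a fraction (1−α) is absorbed and it's spread over 4πR², so ΔF = (1−α)ΔS/4 = 7.161 W m⁻².
The Planck feedback parameter is 4σT_e³ = 3.016 W m⁻²/K.
Hence the no-feedback warming is ΔF/(4σT_e³) = 2.37 K.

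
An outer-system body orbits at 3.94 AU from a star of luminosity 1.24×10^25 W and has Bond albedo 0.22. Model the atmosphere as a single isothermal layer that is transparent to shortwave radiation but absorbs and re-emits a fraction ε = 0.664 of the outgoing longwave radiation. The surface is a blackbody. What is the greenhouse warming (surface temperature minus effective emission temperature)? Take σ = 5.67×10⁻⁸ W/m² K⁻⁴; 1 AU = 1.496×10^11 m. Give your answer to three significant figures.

Orbital distance: d = 3.94 AU = 5.894×10^11 m.
Spreading L over a sphere of radius d: S = 1.24×10^25/(4π·5.89×10^11²) = 2.840 W/m².
At the top of the atmosphere, σT_e⁴ = S(1−α)/4 = 0.5538 W/m², giving T_e = 55.91 K.
The surface balance (absorbed SW + ε·downward IR = σT_s⁴) with T_a⁴ = T_s⁴/2 reduces to T_s = T_e·[2/(2−ε)]^¼ = 61.84 K.
Greenhouse warming: T_s − T_e = 5.933 K.

5.93 kelvin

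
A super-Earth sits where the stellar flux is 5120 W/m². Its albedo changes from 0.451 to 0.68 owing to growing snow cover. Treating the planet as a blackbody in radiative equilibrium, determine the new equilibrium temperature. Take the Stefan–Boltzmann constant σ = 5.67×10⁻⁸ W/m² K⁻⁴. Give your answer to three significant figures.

With the new albedo, S(1−α₂)/4 = 409.6 W/m², so T₂ = 291.5 K.

292 kelvin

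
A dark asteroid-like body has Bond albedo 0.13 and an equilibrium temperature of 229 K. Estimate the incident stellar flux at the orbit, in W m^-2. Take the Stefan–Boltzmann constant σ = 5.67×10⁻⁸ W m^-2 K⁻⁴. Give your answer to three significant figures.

717 W m^-2

Invert the energy balance for S: S = 4σT⁴/(1−α).
The emitted flux is σT⁴ = 155.9 W m^-2.
S = 4·155.9/0.87 = 716.9 W m^-2.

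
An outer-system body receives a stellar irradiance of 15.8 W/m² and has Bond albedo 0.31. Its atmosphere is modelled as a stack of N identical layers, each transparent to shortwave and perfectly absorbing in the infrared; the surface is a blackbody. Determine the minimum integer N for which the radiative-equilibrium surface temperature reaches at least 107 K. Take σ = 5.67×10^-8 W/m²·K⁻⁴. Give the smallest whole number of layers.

2

Top-of-atmosphere balance: σT_e⁴ = S(1−α)/4 = 2.725 W/m² → T_e = 83.27 K.
Since T_s⁴ = (N+1)T_e⁴, we need N ≥ (T_s/T_e)⁴ − 1 = 1.727.
The minimum whole number is N = 2.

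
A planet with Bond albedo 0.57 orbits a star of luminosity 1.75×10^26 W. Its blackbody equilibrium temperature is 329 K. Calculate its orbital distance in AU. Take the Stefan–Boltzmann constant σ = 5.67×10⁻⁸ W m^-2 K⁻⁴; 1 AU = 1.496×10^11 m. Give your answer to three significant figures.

Required flux: S = 4σT⁴/(1−α) = 6180 W m^-2.
From L = 4πd²S, d = √(1.75×10^26/(4π·6180)) = 4.747×10^10 m = 0.3173 AU.

0.317 AU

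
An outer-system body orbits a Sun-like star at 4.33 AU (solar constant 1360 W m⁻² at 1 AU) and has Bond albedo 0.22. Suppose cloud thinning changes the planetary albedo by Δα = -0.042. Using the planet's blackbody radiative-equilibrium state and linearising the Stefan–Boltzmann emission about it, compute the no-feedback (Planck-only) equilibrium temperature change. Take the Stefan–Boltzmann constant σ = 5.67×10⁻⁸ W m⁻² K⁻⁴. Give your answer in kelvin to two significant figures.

1.7 K

Flux at the orbit: S = 1360/(4.33)² = 72.54 W m⁻².
Reference equilibrium: T_e = [S(1−α)/(4σ)]^(1/4) = 125.7 K.
The change in absorbed flux is Δ[S(1−α)/4] = −SΔα/4 = 0.7616 W m⁻².
The Planck feedback parameter is 4σT_e³ = 0.4502 W m⁻²/K.
Hence the no-feedback warming is ΔF/(4σT_e³) = 1.69 K.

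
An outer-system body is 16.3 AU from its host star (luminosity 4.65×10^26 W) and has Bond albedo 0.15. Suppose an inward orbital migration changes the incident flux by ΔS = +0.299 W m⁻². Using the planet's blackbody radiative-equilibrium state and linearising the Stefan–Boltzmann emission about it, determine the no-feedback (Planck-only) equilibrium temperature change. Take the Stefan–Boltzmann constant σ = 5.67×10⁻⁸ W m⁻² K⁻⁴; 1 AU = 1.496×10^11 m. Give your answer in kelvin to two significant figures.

d = 16.3 × 1.496×10^11 m = 2.438×10^12 m.
Spreading L over a sphere of radius d: S = 4.65×10^26/(4π·2.44×10^12²) = 6.223 W m⁻².
The baseline emission temperature is T_e = 69.49 K.
ΔF = Δ[S(1−α)]/4 = (1−0.15)·+0.299/4 = 0.06354 W m⁻².
The Planck feedback parameter is 4σT_e³ = 0.07612 W m⁻²/K.
ΔT₀ = ΔF/λ_P = 0.06354/0.07612 = 0.835 K.

0.83 kelvin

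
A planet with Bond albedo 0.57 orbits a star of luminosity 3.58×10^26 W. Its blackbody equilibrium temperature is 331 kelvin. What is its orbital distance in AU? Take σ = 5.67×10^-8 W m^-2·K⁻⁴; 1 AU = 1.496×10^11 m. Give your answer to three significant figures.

Required flux: S = 4σT⁴/(1−α) = 6331 W m^-2.
S = L/(4πd²) → d = √(L/4πS) = √(3.58×10^26/(4π·6331)) = 6.708×10^10 m = 0.4484 AU.

0.448 AU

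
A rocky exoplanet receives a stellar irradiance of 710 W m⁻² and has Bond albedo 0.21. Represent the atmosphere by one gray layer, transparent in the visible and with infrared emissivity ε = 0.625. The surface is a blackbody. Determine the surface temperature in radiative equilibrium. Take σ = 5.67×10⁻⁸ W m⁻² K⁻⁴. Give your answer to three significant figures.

At the top of the atmosphere, σT_e⁴ = S(1−α)/4 = 140.2 W m⁻², giving T_e = 223.0 K.
For a single slab of emissivity ε, T_s⁴ = 2T_e⁴/(2−ε); thus T_s = 223.0·(1.455)^(1/4) = 244.9 K.

245 K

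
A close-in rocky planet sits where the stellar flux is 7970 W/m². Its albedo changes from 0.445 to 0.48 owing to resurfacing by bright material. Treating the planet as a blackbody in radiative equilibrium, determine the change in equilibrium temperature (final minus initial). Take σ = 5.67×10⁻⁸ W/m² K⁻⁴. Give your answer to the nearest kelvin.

Before: T₁ = [7970·0.555/(4σ)]^(1/4) = 373.7 K.
After:  T₂ = [7970·0.52/(4σ)]^(1/4) = 367.7 K.
ΔT = T₂ − T₁ = -6.036 K.

-6 kelvin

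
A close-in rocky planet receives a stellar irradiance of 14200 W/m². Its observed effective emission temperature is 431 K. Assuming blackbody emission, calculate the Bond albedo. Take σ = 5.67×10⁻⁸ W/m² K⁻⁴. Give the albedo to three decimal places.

Energy balance: S(1−α)/4 = σT⁴, so 1−α = 4σT⁴/S.
4σT⁴ = 4·5.67×10⁻⁸·(431)⁴ = 7826 W/m².
Hence α = 1 − 7826/14200 = 0.4489.

0.449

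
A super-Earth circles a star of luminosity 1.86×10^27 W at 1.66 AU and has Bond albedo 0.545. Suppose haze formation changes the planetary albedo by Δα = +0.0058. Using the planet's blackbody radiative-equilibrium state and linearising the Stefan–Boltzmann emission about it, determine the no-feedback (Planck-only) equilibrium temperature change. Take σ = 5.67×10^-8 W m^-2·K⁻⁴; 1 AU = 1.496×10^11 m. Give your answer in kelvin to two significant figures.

-0.84 K

d = 1.66 × 1.496×10^11 m = 2.483×10^11 m.
Spreading L over a sphere of radius d: S = 1.86×10^27/(4π·2.48×10^11²) = 2400 W m^-2.
The baseline emission temperature is T_e = 263.4 K.
TOA radiative forcing: ΔF = −S·Δα/4 = −2400·(+0.0058)/4 = -3.480 W m^-2.
Planck response: λ_P = 4σT_e³ = 4·5.67×10⁻⁸·(263.4)³ = 4.146 W m^-2/K.
ΔT₀ = ΔF/λ_P = -3.480/4.146 = -0.839 K.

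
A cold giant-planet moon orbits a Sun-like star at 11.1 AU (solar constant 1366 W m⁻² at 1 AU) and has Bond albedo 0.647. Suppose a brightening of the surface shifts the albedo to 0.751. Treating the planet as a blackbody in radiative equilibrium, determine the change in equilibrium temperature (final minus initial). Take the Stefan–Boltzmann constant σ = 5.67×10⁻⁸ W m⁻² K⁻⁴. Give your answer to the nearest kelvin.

Flux at the orbit: S = 1366/(11.1)² = 11.09 W m⁻².
Before: T₁ = [11.09·0.353/(4σ)]^(1/4) = 64.45 K.
Final:   T₂ = [S(1−0.751)/(4σ)]^(1/4) = 59.07 K.
ΔT = T₂ − T₁ = -5.385 K.

-5 K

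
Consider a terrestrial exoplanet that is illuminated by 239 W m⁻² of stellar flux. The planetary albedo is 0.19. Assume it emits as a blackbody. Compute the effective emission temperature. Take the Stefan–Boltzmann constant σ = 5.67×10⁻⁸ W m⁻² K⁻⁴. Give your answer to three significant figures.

The planet absorbs (1−α)S over its disc πR² and re-emits over 4πR², so the mean absorbed flux is (1−0.19)·239.0/4 = 48.40 W m⁻².
Balancing against σT⁴: T = (48.40/5.67×10⁻⁸)^(1/4) = 170.9 K.

171 K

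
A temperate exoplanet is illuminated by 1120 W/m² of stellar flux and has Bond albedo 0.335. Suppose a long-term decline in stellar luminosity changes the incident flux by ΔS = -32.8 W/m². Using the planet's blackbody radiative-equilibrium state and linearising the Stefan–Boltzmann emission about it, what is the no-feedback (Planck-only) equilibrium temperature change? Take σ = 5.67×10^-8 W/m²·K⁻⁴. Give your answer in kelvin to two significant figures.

-1.8 kelvin

The baseline emission temperature is T_e = 239.4 K.
TOA radiative forcing: ΔF = (1−α)ΔS/4 = 0.665·(-32.8)/4 = -5.453 W/m².
Planck response: λ_P = 4σT_e³ = 4·5.67×10⁻⁸·(239.4)³ = 3.111 W/m²/K.
ΔT₀ = ΔF/λ_P = -5.453/3.111 = -1.75 K.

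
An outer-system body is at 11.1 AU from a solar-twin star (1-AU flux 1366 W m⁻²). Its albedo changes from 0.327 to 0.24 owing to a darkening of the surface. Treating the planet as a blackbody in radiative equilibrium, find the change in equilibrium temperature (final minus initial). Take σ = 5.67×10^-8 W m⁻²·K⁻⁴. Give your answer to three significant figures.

2.34 kelvin

Flux at the orbit: S = 1366/(11.1)² = 11.09 W m⁻².
Before: T₁ = [11.09·0.673/(4σ)]^(1/4) = 75.73 K.
After:  T₂ = [11.09·0.76/(4σ)]^(1/4) = 78.07 K.
Change: 78.07 − 75.73 = 2.337 K.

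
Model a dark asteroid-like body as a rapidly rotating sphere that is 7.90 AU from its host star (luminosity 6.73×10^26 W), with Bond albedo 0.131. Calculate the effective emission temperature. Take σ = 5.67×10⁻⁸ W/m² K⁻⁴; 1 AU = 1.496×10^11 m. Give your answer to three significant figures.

Orbital distance: d = 7.90 AU = 1.182×10^12 m.
S = L/(4πd²) = 38.34 W/m².
Absorbed flux (global mean): S(1−α)/4 = 38.34·0.869/4 = 8.330 W/m².
Balancing against σT⁴: T = (8.330/5.67×10⁻⁸)^(1/4) = 110.1 K.

110 kelvin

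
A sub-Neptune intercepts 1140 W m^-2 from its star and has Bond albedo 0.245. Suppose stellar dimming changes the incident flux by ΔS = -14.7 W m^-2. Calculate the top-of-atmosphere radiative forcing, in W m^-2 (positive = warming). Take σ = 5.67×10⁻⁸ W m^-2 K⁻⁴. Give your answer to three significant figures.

-2.77 W m^-2

ΔF = Δ[S(1−α)]/4 = (1−0.245)·-14.7/4 = -2.775 W m^-2.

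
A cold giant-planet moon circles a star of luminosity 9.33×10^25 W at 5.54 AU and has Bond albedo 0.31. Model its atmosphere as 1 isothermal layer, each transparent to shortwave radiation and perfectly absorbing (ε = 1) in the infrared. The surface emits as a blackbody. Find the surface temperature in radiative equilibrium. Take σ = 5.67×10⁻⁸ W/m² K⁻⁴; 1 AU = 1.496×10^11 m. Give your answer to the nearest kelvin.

Orbital distance: d = 5.54 AU = 8.288×10^11 m.
Spreading L over a sphere of radius d: S = 9.33×10^25/(4π·8.29×10^11²) = 10.81 W/m².
The effective emission temperature is T_e = [S(1−α)/(4σ)]^¼ = 75.73 K.
For an N-layer opaque stack, T_s⁴ = (N+1)T_e⁴, hence T_s = (2)^(1/4)×75.73 K = 90.05 K.

90 K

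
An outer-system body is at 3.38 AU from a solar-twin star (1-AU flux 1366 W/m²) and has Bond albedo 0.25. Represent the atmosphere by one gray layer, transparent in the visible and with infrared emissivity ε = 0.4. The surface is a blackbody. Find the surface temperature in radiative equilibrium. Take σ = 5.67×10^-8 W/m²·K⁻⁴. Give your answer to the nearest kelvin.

149 K

Irradiance scales as 1/d², so S = 1366 W/m² × (1/3.38)² = 119.6 W/m².
Effective emission temperature (TOA balance): σT_e⁴ = S(1−α)/4 = 22.42 W/m² → T_e = 141.0 K.
For a single slab of emissivity ε, T_s⁴ = 2T_e⁴/(2−ε); thus T_s = 141.0·(1.25)^(1/4) = 149.1 K.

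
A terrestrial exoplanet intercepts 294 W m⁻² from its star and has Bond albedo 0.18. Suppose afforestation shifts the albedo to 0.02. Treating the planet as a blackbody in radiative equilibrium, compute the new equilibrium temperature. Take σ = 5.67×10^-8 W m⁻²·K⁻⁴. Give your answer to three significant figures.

189 K

T₂ = [S(1−α₂)/(4σ)]^(1/4) = [294.0·0.98/(4σ)]^(1/4) = 188.8 K.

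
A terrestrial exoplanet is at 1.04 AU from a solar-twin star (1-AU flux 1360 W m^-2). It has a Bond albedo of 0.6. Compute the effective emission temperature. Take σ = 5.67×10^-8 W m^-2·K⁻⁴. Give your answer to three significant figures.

217 K

Irradiance scales as 1/d², so S = 1360 W m^-2 × (1/1.04)² = 1257 W m^-2.
The planet absorbs (1−α)S over its disc πR² and re-emits over 4πR², so the mean absorbed flux is (1−0.6)·1257/4 = 125.7 W m^-2.
Balancing against σT⁴: T = (125.7/5.67×10⁻⁸)^(1/4) = 217.0 K.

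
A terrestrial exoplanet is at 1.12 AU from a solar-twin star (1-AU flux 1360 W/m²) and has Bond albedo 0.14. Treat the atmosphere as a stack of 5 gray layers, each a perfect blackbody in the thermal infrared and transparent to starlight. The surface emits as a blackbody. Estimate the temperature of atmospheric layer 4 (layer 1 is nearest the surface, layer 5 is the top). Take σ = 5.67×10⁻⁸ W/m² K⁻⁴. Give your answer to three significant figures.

Flux at the orbit: S = 1360/(1.12)² = 1084 W/m².
Top-of-atmosphere balance: σT_e⁴ = S(1−α)/4 = 233.1 W/m² → T_e = 253.2 K.
The net upward flux σT_e⁴ is constant between every pair of levels, so T_k⁴ = (N+1−k)T_e⁴.
With k = 4: T_4 = (5+1−4)^¼·253.2 K = 301.1 K.

301 K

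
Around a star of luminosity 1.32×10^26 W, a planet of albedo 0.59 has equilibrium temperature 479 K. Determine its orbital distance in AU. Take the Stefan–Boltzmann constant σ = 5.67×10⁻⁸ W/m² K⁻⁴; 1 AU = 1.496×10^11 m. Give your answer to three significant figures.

Required flux: S = 4σT⁴/(1−α) = 29120 W/m².
Then d = [L/(4πS)]^(1/2) = 1.899×10^10 m, i.e. 0.1270 AU.

0.127 AU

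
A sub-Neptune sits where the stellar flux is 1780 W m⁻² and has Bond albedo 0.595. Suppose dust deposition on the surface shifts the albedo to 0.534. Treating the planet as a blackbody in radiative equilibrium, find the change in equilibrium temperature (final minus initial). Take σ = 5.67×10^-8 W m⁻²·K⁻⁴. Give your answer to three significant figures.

Before: T₁ = [1780·0.405/(4σ)]^(1/4) = 237.4 K.
After:  T₂ = [1780·0.466/(4σ)]^(1/4) = 245.9 K.
ΔT = T₂ − T₁ = 8.476 K.

8.48 K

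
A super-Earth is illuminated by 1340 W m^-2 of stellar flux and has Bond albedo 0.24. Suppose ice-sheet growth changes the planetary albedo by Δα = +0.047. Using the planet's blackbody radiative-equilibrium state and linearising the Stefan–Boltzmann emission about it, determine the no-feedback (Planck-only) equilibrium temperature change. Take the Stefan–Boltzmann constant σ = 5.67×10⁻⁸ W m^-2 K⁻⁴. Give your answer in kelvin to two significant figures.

Reference equilibrium: T_e = [S(1−α)/(4σ)]^(1/4) = 258.9 K.
ΔF = −(S/4)Δα = −(1340/4)×(+0.047) = -15.74 W m^-2.
Linearising σT⁴ gives d(σT⁴)/dT = 4σT_e³ = 3.934 W m^-2 per K.
ΔT₀ = ΔF/λ_P = -15.74/3.934 = -4.00 K.

-4.0 K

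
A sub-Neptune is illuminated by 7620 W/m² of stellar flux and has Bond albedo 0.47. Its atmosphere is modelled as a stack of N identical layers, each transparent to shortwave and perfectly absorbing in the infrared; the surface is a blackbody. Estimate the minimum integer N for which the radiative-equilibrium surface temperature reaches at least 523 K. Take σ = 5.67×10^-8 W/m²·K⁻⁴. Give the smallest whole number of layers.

Top-of-atmosphere balance: σT_e⁴ = S(1−α)/4 = 1010 W/m² → T_e = 365.3 K.
Since T_s⁴ = (N+1)T_e⁴, we need N ≥ (T_s/T_e)⁴ − 1 = 3.202.
So N ≥ 3.202; the smallest integer is N = 4.

4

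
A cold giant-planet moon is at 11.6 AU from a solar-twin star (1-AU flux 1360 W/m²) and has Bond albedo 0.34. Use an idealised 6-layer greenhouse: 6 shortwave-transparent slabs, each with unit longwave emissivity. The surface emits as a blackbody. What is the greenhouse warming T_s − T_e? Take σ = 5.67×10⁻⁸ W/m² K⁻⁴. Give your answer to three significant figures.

46.1 K

Flux at the orbit: S = 1360/(11.6)² = 10.11 W/m².
The effective emission temperature is T_e = [S(1−α)/(4σ)]^¼ = 73.64 K.
T_s = (N+1)^(1/4)·T_e = 119.8 K.
Warming: T_s − T_e = 46.14 K.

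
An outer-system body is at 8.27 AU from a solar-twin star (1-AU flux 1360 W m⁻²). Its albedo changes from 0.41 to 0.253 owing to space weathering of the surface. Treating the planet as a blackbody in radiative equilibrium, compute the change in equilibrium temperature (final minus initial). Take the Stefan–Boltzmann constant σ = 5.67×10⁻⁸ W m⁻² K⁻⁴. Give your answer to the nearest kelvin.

Flux at the orbit: S = 1360/(8.27)² = 19.89 W m⁻².
Initial: T₁ = [S(1−0.41)/(4σ)]^(1/4) = 84.81 K.
With α = 0.253, T₂ = 89.96 K.
ΔT = T₂ − T₁ = 5.153 K.

5 K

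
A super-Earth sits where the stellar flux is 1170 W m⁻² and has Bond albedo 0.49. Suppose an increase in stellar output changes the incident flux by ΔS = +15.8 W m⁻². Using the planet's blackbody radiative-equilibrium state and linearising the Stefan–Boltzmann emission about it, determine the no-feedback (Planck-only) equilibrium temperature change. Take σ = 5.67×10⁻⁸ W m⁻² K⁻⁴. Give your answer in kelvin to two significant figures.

0.76 kelvin

Unperturbed T_e = [1170·(1−0.49)/(4σ)]^¼ = 226.5 K.
ΔF = Δ[S(1−α)]/4 = (1−0.49)·+15.8/4 = 2.014 W m⁻².
Planck response: λ_P = 4σT_e³ = 4·5.67×10⁻⁸·(226.5)³ = 2.635 W m⁻²/K.
Hence the no-feedback warming is ΔF/(4σT_e³) = 0.765 K.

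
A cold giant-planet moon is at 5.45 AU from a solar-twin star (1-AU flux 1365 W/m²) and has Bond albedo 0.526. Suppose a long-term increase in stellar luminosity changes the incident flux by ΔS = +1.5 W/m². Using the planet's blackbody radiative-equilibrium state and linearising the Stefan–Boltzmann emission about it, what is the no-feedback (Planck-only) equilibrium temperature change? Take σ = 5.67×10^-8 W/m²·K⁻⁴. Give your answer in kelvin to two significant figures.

By the inverse-square law, S = 1365/5.45² = 45.96 W/m².
The baseline emission temperature is T_e = 99.00 K.
Only a fraction (1−α) is absorbed and it's spread over 4πR², so ΔF = (1−α)ΔS/4 = 0.1777 W/m².
Planck response: λ_P = 4σT_e³ = 4·5.67×10⁻⁸·(99.00)³ = 0.2200 W/m²/K.
Hence the no-feedback warming is ΔF/(4σT_e³) = 0.808 K.

0.81 kelvin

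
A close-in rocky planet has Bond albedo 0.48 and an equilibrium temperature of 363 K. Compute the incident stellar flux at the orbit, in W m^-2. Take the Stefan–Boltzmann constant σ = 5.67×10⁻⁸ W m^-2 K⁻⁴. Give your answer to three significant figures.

7570 W m^-2

Invert the energy balance for S: S = 4σT⁴/(1−α).
The emitted flux is σT⁴ = 984.5 W m^-2.
So S = 4×984.5/(1−0.48) = 7573 W m^-2.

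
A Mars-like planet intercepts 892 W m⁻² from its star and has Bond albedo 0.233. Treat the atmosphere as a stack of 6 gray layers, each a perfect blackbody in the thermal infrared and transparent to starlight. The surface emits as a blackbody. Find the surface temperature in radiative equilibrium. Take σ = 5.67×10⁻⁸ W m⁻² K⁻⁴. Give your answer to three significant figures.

381 K

The effective emission temperature is T_e = [S(1−α)/(4σ)]^¼ = 234.4 K.
For an N-layer opaque stack, T_s⁴ = (N+1)T_e⁴, hence T_s = (7)^(1/4)×234.4 K = 381.2 K.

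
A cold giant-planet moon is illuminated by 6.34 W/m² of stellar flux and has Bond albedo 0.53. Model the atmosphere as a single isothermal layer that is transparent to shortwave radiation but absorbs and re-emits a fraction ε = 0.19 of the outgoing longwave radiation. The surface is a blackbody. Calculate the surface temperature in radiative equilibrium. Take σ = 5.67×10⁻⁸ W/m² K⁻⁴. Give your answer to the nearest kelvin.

62 K

The planet radiates to space at T_e = [S(1−α)/(4σ)]^(1/4) = 60.21 K.
The surface balance (absorbed SW + ε·downward IR = σT_s⁴) with T_a⁴ = T_s⁴/2 reduces to T_s = T_e·[2/(2−ε)]^¼ = 61.73 K.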